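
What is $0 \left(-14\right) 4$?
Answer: $0$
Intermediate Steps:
$0 \left(-14\right) 4 = 0 \cdot 4 = 0$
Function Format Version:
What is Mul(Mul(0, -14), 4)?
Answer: 0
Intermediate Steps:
Mul(Mul(0, -14), 4) = Mul(0, 4) = 0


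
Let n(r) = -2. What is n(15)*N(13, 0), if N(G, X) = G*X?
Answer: 0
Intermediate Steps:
n(15)*N(13, 0) = -26*0 = -2*0 = 0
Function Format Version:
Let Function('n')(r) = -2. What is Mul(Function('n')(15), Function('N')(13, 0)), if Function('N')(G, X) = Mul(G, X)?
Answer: 0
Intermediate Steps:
Mul(Function('n')(15), Function('N')(13, 0)) = Mul(-2, Mul(13, 0)) = Mul(-2, 0) = 0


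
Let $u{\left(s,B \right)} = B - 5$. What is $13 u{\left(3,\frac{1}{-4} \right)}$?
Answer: $- \frac{273}{4} \approx -68.25$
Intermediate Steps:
$u{\left(s,B \right)} = -5 + B$
$13 u{\left(3,\frac{1}{-4} \right)} = 13 \left(-5 + \frac{1}{-4}\right) = 13 \left(-5 - \frac{1}{4}\right) = 13 \left(- \frac{21}{4}\right) = - \frac{273}{4}$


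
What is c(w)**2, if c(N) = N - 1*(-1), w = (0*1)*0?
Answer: 1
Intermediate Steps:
w = 0 (w = 0*0 = 0)
c(N) = 1 + N (c(N) = N + 1 = 1 + N)
c(w)**2 = (1 + 0)**2 = 1**2 = 1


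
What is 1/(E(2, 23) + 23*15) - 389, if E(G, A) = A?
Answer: -143151/368 ≈ -389.00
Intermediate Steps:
1/(E(2, 23) + 23*15) - 389 = 1/(23 + 23*15) - 389 = 1/(23 + 345) - 389 = 1/368 - 389 = -143151/368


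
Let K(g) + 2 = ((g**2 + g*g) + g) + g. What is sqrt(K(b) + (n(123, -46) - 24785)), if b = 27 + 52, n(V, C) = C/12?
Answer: I*sqrt(437430)/6 ≈ 110.23*I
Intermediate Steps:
n(V, C) = C/12 (n(V, C) = C*(1/12) = C/12)
b = 79
K(g) = -2 + 2*g + 2*g**2 (K(g) = -2 + (((g**2 + g*g) + g) + g) = -2 + (((g**2 + g**2) + g) + g) = -2 + ((2*g**2 + g) + g) = -2 + ((g + 2*g**2) + g) = -2 + (2*g + 2*g**2) = -2 + 2*g + 2*g**2)
sqrt(K(b) + (n(123, -46) - 24785)) = sqrt((-2 + 2*79 + 2*79**2) + ((1/12)*(-46) - 24785)) = sqrt((-2 + 158 + 2*6241) + (-23/6 - 24785)) = sqrt((-2 + 158 + 12482) - 148733/6) = sqrt(12638 - 148733/6) = sqrt(-72905/6) = I*sqrt(437430)/6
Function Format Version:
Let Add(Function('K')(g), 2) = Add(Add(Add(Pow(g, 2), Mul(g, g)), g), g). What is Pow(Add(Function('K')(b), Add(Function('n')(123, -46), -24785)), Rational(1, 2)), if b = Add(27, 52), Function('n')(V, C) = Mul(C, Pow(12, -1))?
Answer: Mul(Rational(1, 6), I, Pow(437430, Rational(1, 2))) ≈ Mul(110.23, I)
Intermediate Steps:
Function('n')(V, C) = Mul(Rational(1, 12), C) (Function('n')(V, C) = Mul(C, Rational(1, 12)) = Mul(Rational(1, 12), C))
b = 79
Function('K')(g) = Add(-2, Mul(2, g), Mul(2, Pow(g, 2))) (Function('K')(g) = Add(-2, Add(Add(Add(Pow(g, 2), Mul(g, g)), g), g)) = Add(-2, Add(Add(Add(Pow(g, 2), Pow(g, 2)), g), g)) = Add(-2, Add(Add(Mul(2, Pow(g, 2)), g), g)) = Add(-2, Add(Add(g, Mul(2, Pow(g, 2))), g)) = Add(-2, Add(Mul(2, g), Mul(2, Pow(g, 2)))) = Add(-2, Mul(2, g), Mul(2, Pow(g, 2))))
Pow(Add(Function('K')(b), Add(Function('n')(123, -46), -24785)), Rational(1, 2)) = Pow(Add(Add(-2, Mul(2, 79), Mul(2, Pow(79, 2))), Add(Mul(Rational(1, 12), -46), -24785)), Rational(1, 2)) = Pow(Add(Add(-2, 158, Mul(2, 6241)), Add(Rational(-23, 6), -24785)), Rational(1, 2)) = Pow(Add(Add(-2, 158, 12482), Rational(-148733, 6)), Rational(1, 2)) = Pow(Add(12638, Rational(-148733, 6)), Rational(1, 2)) = Pow(Rational(-72905, 6), Rational(1, 2)) = Mul(Rational(1, 6), I, Pow(437430, Rational(1, 2)))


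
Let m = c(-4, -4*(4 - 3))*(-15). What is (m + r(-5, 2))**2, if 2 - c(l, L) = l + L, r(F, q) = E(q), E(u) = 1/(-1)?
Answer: 22801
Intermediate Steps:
E(u) = -1
r(F, q) = -1
c(l, L) = 2 - L - l (c(l, L) = 2 - (l + L) = 2 - (L + l) = 2 + (-L - l) = 2 - L - l)
m = -150 (m = (2 - (-4)*(4 - 3) - 1*(-4))*(-15) = (2 - (-4) + 4)*(-15) = (2 - 1*(-4) + 4)*(-15) = (2 + 4 + 4)*(-15) = 10*(-15) = -150)
(m + r(-5, 2))**2 = (-150 - 1)**2 = (-151)**2 = 22801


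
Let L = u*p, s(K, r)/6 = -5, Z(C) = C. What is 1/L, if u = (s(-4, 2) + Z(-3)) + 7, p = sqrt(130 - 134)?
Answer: I/52 ≈ 0.019231*I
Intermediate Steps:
p = 2*I (p = sqrt(-4) = 2*I ≈ 2.0*I)
s(K, r) = -30 (s(K, r) = 6*(-5) = -30)
u = -26 (u = (-30 - 3) + 7 = -33 + 7 = -26)
L = -52*I ≈ -52.0*I
1/L = 1/(-52*I) = I/52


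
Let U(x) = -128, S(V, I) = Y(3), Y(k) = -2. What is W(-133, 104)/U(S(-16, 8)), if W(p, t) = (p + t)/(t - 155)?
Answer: -29/6528 ≈ -0.0044424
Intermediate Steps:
S(V, I) = -2
W(p, t) = (p + t)/(-155 + t)
W(-133, 104)/U(S(-16, 8)) = ((-133 + 104)/(-155 + 104))/(-128) = (-29/(-51))*(-1/128) = -1/51*(-29)*(-1/128) = (29/51)*(-1/128) = -29/6528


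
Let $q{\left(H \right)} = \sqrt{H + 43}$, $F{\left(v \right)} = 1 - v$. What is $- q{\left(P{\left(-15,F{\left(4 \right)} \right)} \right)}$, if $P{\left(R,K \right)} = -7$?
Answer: $-6$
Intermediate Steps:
$q{\left(H \right)} = \sqrt{43 + H}$
$- q{\left(P{\left(-15,F{\left(4 \right)} \right)} \right)} = - \sqrt{43 - 7} = - \sqrt{36} = \left(-1\right) 6 = -6$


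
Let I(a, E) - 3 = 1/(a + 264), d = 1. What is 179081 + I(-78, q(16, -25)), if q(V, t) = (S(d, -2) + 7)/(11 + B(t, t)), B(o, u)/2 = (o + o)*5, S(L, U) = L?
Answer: 33309625/186 ≈ 1.7908e+5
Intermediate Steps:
B(o, u) = 20*o (B(o, u) = 2*((o + o)*5) = 2*((2*o)*5) = 2*(10*o) = 20*o)
q(V, t) = 8/(11 + 20*t) (q(V, t) = (1 + 7)/(11 + 20*t) = 8/(11 + 20*t))
I(a, E) = 3 + 1/(264 + a) (I(a, E) = 3 + 1/(a + 264) = 3 + 1/(264 + a))
179081 + I(-78, q(16, -25)) = 179081 + (793 + 3*(-78))/(264 - 78) = 179081 + (793 - 234)/186 = 179081 + (1/186)*559 = 179081 + 559/186 = 33309625/186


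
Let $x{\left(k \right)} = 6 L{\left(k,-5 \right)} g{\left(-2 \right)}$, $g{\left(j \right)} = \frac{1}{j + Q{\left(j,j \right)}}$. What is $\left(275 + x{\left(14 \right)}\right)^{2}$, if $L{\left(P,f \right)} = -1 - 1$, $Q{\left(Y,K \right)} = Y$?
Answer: $77284$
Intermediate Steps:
$L{\left(P,f \right)} = -2$
$g{\left(j \right)} = \frac{1}{2 j}$ ($g{\left(j \right)} = \frac{1}{j + j} = \frac{1}{2 j}$)
$x{\left(k \right)} = 3$ ($x{\left(k \right)} = 6 \left(-2\right) \frac{1}{2 \left(-2\right)} = - 12 \cdot \frac{1}{2} \left(- \frac{1}{2}\right) = \left(-12\right) \left(- \frac{1}{4}\right) = 3$)
$\left(275 + x{\left(14 \right)}\right)^{2} = \left(275 + 3\right)^{2} = 278^{2} = 77284$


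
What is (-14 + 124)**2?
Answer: 12100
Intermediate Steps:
(-14 + 124)**2 = 110**2 = 12100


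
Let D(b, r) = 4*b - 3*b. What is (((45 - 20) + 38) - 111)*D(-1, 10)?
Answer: 48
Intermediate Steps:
D(b, r) = b
(((45 - 20) + 38) - 111)*D(-1, 10) = (((45 - 20) + 38) - 111)*(-1) = ((25 + 38) - 111)*(-1) = (63 - 111)*(-1) = -48*(-1) = 48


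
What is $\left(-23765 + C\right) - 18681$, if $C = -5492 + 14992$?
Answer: $-32946$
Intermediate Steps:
$C = 9500$
$\left(-23765 + C\right) - 18681 = \left(-23765 + 9500\right) - 18681 = -14265 - 18681 = -32946$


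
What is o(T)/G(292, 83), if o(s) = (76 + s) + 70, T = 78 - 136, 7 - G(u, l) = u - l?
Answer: -44/101 ≈ -0.43564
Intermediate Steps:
G(u, l) = 7 + l - u (G(u, l) = 7 - (u - l) = 7 + (l - u) = 7 + l - u)
T = -58
o(s) = 146 + s
o(T)/G(292, 83) = (146 - 58)/(7 + 83 - 1*292) = 88/(7 + 83 - 292) = 88/(-202) = 88*(-1/202) = -44/101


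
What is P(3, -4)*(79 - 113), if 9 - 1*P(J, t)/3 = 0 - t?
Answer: -510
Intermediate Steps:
P(J, t) = 27 + 3*t (P(J, t) = 27 - 3*(0 - t) = 27 - (-3)*t = 27 + 3*t)
P(3, -4)*(79 - 113) = (27 + 3*(-4))*(79 - 113) = (27 - 12)*(-34) = 15*(-34) = -510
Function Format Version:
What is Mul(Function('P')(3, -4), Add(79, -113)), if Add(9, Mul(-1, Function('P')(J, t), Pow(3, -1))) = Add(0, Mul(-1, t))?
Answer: -510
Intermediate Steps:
Function('P')(J, t) = Add(27, Mul(3, t)) (Function('P')(J, t) = Add(27, Mul(-3, Add(0, Mul(-1, t)))) = Add(27, Mul(-3, Mul(-1, t))) = Add(27, Mul(3, t)))
Mul(Function('P')(3, -4), Add(79, -113)) = Mul(Add(27, Mul(3, -4)), Add(79, -113)) = Mul(Add(27, -12), -34) = Mul(15, -34) = -510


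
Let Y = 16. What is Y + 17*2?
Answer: 50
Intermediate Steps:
Y + 17*2 = 16 + 17*2 = 16 + 34 = 50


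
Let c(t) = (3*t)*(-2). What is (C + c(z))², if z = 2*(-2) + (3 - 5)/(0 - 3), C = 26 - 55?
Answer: 81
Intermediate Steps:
C = -29
z = -10/3 (z = -4 - 2/(-3) = -4 - 2*(-⅓) = -4 + ⅔ = -10/3 ≈ -3.3333)
c(t) = -6*t
(C + c(z))² = (-29 - 6*(-10/3))² = (-29 + 20)² = (-9)² = 81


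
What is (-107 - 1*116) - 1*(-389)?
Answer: 166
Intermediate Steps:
(-107 - 1*116) - 1*(-389) = (-107 - 116) + 389 = -223 + 389 = 166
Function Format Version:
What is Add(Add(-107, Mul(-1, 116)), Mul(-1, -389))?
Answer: 166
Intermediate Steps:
Add(Add(-107, Mul(-1, 116)), Mul(-1, -389)) = Add(Add(-107, -116), 389) = Add(-223, 389) = 166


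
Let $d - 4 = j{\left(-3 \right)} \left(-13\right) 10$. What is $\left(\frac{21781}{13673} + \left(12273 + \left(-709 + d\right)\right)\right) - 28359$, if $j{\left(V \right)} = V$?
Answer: $- \frac{224229092}{13673} \approx -16399.0$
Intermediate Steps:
$d = 394$ ($d = 4 + \left(-3\right) \left(-13\right) 10 = 4 + 39 \cdot 10 = 4 + 390 = 394$)
$\left(\frac{21781}{13673} + \left(12273 + \left(-709 + d\right)\right)\right) - 28359 = \left(\frac{21781}{13673} + \left(12273 + \left(-709 + 394\right)\right)\right) - 28359 = \left(21781 \cdot \frac{1}{13673} + \left(12273 - 315\right)\right) - 28359 = \left(\frac{21781}{13673} + 11958\right) - 28359 = \frac{163523515}{13673} - 28359 = - \frac{224229092}{13673}$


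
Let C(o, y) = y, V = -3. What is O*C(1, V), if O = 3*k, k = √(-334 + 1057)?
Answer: -9*√723 ≈ -242.00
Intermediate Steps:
k = √723 ≈ 26.889
O = 3*√723 ≈ 80.666
O*C(1, V) = (3*√723)*(-3) = -9*√723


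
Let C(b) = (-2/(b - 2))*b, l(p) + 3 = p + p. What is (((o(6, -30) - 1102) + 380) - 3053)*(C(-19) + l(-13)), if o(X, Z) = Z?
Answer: 2461835/21 ≈ 1.1723e+5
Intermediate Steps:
l(p) = -3 + 2*p (l(p) = -3 + (p + p) = -3 + 2*p)
C(b) = -2*b/(-2 + b) (C(b) = (-2/(-2 + b))*b = -2*b/(-2 + b))
(((o(6, -30) - 1102) + 380) - 3053)*(C(-19) + l(-13)) = (((-30 - 1102) + 380) - 3053)*(-2*(-19)/(-2 - 19) + (-3 + 2*(-13))) = ((-1132 + 380) - 3053)*(-2*(-19)/(-21) + (-3 - 26)) = (-752 - 3053)*(-2*(-19)*(-1/21) - 29) = -3805*(-38/21 - 29) = -3805*(-647/21) = 2461835/21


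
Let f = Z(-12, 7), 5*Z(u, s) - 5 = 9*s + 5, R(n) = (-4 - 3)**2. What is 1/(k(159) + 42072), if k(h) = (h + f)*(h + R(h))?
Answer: 5/390904 ≈ 1.2791e-5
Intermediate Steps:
R(n) = 49 (R(n) = (-7)**2 = 49)
Z(u, s) = 2 + 9*s/5 (Z(u, s) = 1 + (9*s + 5)/5 = 1 + (5 + 9*s)/5 = 1 + (1 + 9*s/5) = 2 + 9*s/5)
f = 73/5 (f = 2 + (9/5)*7 = 2 + 63/5 = 73/5 ≈ 14.600)
k(h) = (49 + h)*(73/5 + h) (k(h) = (h + 73/5)*(h + 49) = (73/5 + h)*(49 + h) = (49 + h)*(73/5 + h))
1/(k(159) + 42072) = 1/((3577/5 + 159**2 + (318/5)*159) + 42072) = 1/((3577/5 + 25281 + 50562/5) + 42072) = 1/(180544/5 + 42072) = 1/(390904/5) = 5/390904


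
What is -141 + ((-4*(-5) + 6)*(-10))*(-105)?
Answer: 27159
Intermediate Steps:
-141 + ((-4*(-5) + 6)*(-10))*(-105) = -141 + ((20 + 6)*(-10))*(-105) = -141 + (26*(-10))*(-105) = -141 - 260*(-105) = -141 + 27300 = 27159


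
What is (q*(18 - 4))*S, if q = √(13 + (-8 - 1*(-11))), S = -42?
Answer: -2352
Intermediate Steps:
q = 4 (q = √(13 + (-8 + 11)) = √(13 + 3) = √16 = 4)
(q*(18 - 4))*S = (4*(18 - 4))*(-42) = (4*14)*(-42) = 56*(-42) = -2352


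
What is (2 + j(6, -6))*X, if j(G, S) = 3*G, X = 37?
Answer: 740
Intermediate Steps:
(2 + j(6, -6))*X = (2 + 3*6)*37 = (2 + 18)*37 = 20*37 = 740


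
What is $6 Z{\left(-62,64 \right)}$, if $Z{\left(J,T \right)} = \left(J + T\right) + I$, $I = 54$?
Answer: $336$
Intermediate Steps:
$Z{\left(J,T \right)} = 54 + J + T$ ($Z{\left(J,T \right)} = \left(J + T\right) + 54 = 54 + J + T$)
$6 Z{\left(-62,64 \right)} = 6 \left(54 - 62 + 64\right) = 6 \cdot 56 = 336$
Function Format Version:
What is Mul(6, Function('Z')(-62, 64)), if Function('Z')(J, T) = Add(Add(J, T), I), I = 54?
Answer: 336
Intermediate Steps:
Function('Z')(J, T) = Add(54, J, T) (Function('Z')(J, T) = Add(Add(J, T), 54) = Add(54, J, T))
Mul(6, Function('Z')(-62, 64)) = Mul(6, Add(54, -62, 64)) = Mul(6, 56) = 336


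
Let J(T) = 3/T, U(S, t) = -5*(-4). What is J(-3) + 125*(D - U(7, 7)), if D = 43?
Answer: 2874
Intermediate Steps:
U(S, t) = 20
J(-3) + 125*(D - U(7, 7)) = 3/(-3) + 125*(43 - 1*20) = 3*(-⅓) + 125*(43 - 20) = -1 + 125*23 = -1 + 2875 = 2874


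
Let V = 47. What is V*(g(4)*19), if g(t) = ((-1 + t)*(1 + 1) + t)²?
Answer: 89300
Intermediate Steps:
g(t) = (-2 + 3*t)² (g(t) = ((-1 + t)*2 + t)² = ((-2 + 2*t) + t)² = (-2 + 3*t)²)
V*(g(4)*19) = 47*((-2 + 3*4)²*19) = 47*((-2 + 12)²*19) = 47*(10²*19) = 47*(100*19) = 47*1900 = 89300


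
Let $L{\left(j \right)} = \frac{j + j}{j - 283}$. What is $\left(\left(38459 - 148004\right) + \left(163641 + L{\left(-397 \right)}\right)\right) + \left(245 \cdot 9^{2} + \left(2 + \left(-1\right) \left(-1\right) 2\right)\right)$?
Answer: $\frac{25141697}{340} \approx 73946.0$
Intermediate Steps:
$L{\left(j \right)} = \frac{2 j}{-283 + j}$
$\left(\left(38459 - 148004\right) + \left(163641 + L{\left(-397 \right)}\right)\right) + \left(245 \cdot 9^{2} + \left(2 + \left(-1\right) \left(-1\right) 2\right)\right) = \left(\left(38459 - 148004\right) + \left(163641 + 2 \left(-397\right) \frac{1}{-283 - 397}\right)\right) + \left(245 \cdot 9^{2} + \left(2 + \left(-1\right) \left(-1\right) 2\right)\right) = \left(-109545 + \left(163641 + 2 \left(-397\right) \frac{1}{-680}\right)\right) + \left(245 \cdot 81 + \left(2 + 1 \cdot 2\right)\right) = \left(-109545 + \left(163641 + 2 \left(-397\right) \left(- \frac{1}{680}\right)\right)\right) + \left(19845 + \left(2 + 2\right)\right) = \left(-109545 + \left(163641 + \frac{397}{340}\right)\right) + \left(19845 + 4\right) = \left(-109545 + \frac{55638337}{340}\right) + 19849 = \frac{18393037}{340} + 19849 = \frac{25141697}{340}$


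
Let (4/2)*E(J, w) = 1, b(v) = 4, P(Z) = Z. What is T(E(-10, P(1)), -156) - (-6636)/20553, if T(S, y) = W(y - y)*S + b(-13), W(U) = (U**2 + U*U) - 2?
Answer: 22765/6851 ≈ 3.3229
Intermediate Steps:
E(J, w) = 1/2 (E(J, w) = (1/2)*1 = 1/2)
W(U) = -2 + 2*U**2 (W(U) = (U**2 + U**2) - 2 = 2*U**2 - 2 = -2 + 2*U**2)
T(S, y) = 4 - 2*S (T(S, y) = (-2 + 2*(y - y)**2)*S + 4 = (-2 + 2*0**2)*S + 4 = (-2 + 2*0)*S + 4 = (-2 + 0)*S + 4 = -2*S + 4 = 4 - 2*S)
T(E(-10, P(1)), -156) - (-6636)/20553 = (4 - 2*1/2) - (-6636)/20553 = (4 - 1) - (-6636)/20553 = 3 - 1*(-2212/6851) = 3 + 2212/6851 = 22765/6851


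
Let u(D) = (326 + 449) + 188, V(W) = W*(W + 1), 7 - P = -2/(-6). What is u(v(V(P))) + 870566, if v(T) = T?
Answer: 871529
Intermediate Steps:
P = 20/3 (P = 7 - (-2)/(-6) = 7 - (-2)*(-1)/6 = 7 - 1*⅓ = 7 - ⅓ = 20/3 ≈ 6.6667)
V(W) = W*(1 + W)
u(D) = 963 (u(D) = 775 + 188 = 963)
u(v(V(P))) + 870566 = 963 + 870566 = 871529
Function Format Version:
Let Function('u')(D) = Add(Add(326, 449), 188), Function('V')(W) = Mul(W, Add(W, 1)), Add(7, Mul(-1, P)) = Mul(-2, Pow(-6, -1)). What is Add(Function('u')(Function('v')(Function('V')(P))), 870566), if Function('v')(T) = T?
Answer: 871529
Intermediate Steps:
P = Rational(20, 3) (P = Add(7, Mul(-1, Mul(-2, Pow(-6, -1)))) = Add(7, Mul(-1, Mul(-2, Rational(-1, 6)))) = Add(7, Mul(-1, Rational(1, 3))) = Add(7, Rational(-1, 3)) = Rational(20, 3) ≈ 6.6667)
Function('V')(W) = Mul(W, Add(1, W))
Function('u')(D) = 963 (Function('u')(D) = Add(775, 188) = 963)
Add(Function('u')(Function('v')(Function('V')(P))), 870566) = Add(963, 870566) = 871529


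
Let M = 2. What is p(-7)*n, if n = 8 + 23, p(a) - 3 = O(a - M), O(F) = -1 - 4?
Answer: -62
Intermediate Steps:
O(F) = -5
p(a) = -2 (p(a) = 3 - 5 = -2)
n = 31
p(-7)*n = -2*31 = -62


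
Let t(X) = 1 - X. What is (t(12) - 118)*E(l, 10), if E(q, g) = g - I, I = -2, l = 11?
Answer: -1548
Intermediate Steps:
E(q, g) = 2 + g (E(q, g) = g - 1*(-2) = g + 2 = 2 + g)
(t(12) - 118)*E(l, 10) = ((1 - 1*12) - 118)*(2 + 10) = ((1 - 12) - 118)*12 = (-11 - 118)*12 = -129*12 = -1548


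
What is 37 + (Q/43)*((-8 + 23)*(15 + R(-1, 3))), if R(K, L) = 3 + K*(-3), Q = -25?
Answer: -6284/43 ≈ -146.14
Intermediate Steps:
R(K, L) = 3 - 3*K
37 + (Q/43)*((-8 + 23)*(15 + R(-1, 3))) = 37 + (-25/43)*((-8 + 23)*(15 + (3 - 3*(-1)))) = 37 + (-25*1/43)*(15*(15 + (3 + 3))) = 37 - 375*(15 + 6)/43 = 37 - 375*21/43 = 37 - 25/43*315 = 37 - 7875/43 = -6284/43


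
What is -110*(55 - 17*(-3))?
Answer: -11660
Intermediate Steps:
-110*(55 - 17*(-3)) = -110*(55 + 51) = -110*106 = -11660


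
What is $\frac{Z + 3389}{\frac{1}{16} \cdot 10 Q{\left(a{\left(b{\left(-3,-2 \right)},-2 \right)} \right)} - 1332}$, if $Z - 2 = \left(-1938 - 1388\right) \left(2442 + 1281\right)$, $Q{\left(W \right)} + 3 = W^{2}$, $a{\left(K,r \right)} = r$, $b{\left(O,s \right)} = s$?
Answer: $\frac{99034456}{10651} \approx 9298.1$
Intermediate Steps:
$Q{\left(W \right)} = -3 + W^{2}$
$Z = -12382696$ ($Z = 2 + \left(-1938 - 1388\right) \left(2442 + 1281\right) = 2 - 12382698 = -12382696$)
$\frac{Z + 3389}{\frac{1}{16} \cdot 10 Q{\left(a{\left(b{\left(-3,-2 \right)},-2 \right)} \right)} - 1332} = \frac{-12382696 + 3389}{\frac{1}{16} \cdot 10 \left(-3 + \left(-2\right)^{2}\right) - 1332} = - \frac{12379307}{\frac{1}{16} \cdot 10 \left(-3 + 4\right) - 1332} = - \frac{12379307}{\frac{5}{8} \cdot 1 - 1332} = - \frac{12379307}{\frac{5}{8} - 1332} = - \frac{12379307}{- \frac{10651}{8}} = \left(-12379307\right) \left(- \frac{8}{10651}\right) = \frac{99034456}{10651}$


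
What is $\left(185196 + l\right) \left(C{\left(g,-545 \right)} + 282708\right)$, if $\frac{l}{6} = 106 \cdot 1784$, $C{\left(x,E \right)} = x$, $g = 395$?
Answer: $373645001460$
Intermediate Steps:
$l = 1134624$ ($l = 6 \cdot 106 \cdot 1784 = 6 \cdot 189104 = 1134624$)
$\left(185196 + l\right) \left(C{\left(g,-545 \right)} + 282708\right) = \left(185196 + 1134624\right) \left(395 + 282708\right) = 1319820 \cdot 283103 = 373645001460$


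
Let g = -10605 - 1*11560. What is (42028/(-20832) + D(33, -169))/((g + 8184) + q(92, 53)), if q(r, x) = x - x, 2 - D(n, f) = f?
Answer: -125723/10401864 ≈ -0.012087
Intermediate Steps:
D(n, f) = 2 - f
q(r, x) = 0
g = -22165 (g = -10605 - 11560 = -22165)
(42028/(-20832) + D(33, -169))/((g + 8184) + q(92, 53)) = (42028/(-20832) + (2 - 1*(-169)))/((-22165 + 8184) + 0) = (42028*(-1/20832) + (2 + 169))/(-13981 + 0) = (-1501/744 + 171)/(-13981) = (125723/744)*(-1/13981) = -125723/10401864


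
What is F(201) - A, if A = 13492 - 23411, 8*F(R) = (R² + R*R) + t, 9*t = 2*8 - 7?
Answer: 160155/8 ≈ 20019.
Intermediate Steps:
t = 1 (t = (2*8 - 7)/9 = (16 - 7)/9 = (⅑)*9 = 1)
F(R) = ⅛ + R²/4 (F(R) = ((R² + R*R) + 1)/8 = ((R² + R²) + 1)/8 = (2*R² + 1)/8 = (1 + 2*R²)/8 = ⅛ + R²/4)
A = -9919
F(201) - A = (⅛ + (¼)*201²) - 1*(-9919) = (⅛ + (¼)*40401) + 9919 = (⅛ + 40401/4) + 9919 = 80803/8 + 9919 = 160155/8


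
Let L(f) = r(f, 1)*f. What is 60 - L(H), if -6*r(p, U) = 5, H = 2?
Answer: 185/3 ≈ 61.667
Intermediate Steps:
r(p, U) = -5/6 (r(p, U) = -1/6*5 = -5/6)
L(f) = -5*f/6
60 - L(H) = 60 - (-5)*2/6 = 60 - 1*(-5/3) = 60 + 5/3 = 185/3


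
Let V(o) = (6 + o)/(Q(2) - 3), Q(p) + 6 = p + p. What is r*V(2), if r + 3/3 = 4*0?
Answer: 8/5 ≈ 1.6000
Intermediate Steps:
Q(p) = -6 + 2*p (Q(p) = -6 + (p + p) = -6 + 2*p)
r = -1 (r = -1 + 4*0 = -1 + 0 = -1)
V(o) = -6/5 - o/5 (V(o) = (6 + o)/((-6 + 2*2) - 3) = (6 + o)/((-6 + 4) - 3) = (6 + o)/(-2 - 3) = (6 + o)/(-5) = (6 + o)*(-⅕) = -6/5 - o/5)
r*V(2) = -(-6/5 - ⅕*2) = -(-6/5 - ⅖) = -1*(-8/5) = 8/5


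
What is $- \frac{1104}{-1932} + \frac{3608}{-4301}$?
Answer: $- \frac{732}{2737} \approx -0.26745$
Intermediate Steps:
$- \frac{1104}{-1932} + \frac{3608}{-4301} = \left(-1104\right) \left(- \frac{1}{1932}\right) + 3608 \left(- \frac{1}{4301}\right) = \frac{4}{7} - \frac{328}{391} = - \frac{732}{2737}$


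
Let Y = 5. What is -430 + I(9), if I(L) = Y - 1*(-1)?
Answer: -424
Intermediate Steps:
I(L) = 6 (I(L) = 5 - 1*(-1) = 5 + 1 = 6)
-430 + I(9) = -430 + 6 = -424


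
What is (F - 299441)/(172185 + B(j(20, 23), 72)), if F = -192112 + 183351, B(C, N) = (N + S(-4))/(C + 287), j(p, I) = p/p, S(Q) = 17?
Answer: -88762176/49589369 ≈ -1.7899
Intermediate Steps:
j(p, I) = 1
B(C, N) = (17 + N)/(287 + C) (B(C, N) = (N + 17)/(C + 287) = (17 + N)/(287 + C))
F = -8761
(F - 299441)/(172185 + B(j(20, 23), 72)) = (-8761 - 299441)/(172185 + (17 + 72)/(287 + 1)) = -308202/(172185 + 89/288) = -308202/49589369/288 = -308202*288/49589369 = -88762176/49589369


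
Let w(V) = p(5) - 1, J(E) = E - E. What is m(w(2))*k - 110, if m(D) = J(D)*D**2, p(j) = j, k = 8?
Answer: -110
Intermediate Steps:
J(E) = 0
w(V) = 4 (w(V) = 5 - 1 = 4)
m(D) = 0 (m(D) = 0*D**2 = 0)
m(w(2))*k - 110 = 0*8 - 110 = 0 - 110 = -110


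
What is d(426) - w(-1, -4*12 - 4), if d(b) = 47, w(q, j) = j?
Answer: 99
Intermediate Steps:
d(426) - w(-1, -4*12 - 4) = 47 - (-4*12 - 4) = 47 - (-48 - 4) = 47 - 1*(-52) = 47 + 52 = 99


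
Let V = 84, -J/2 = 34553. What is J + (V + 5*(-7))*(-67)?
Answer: -72389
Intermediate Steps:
J = -69106 (J = -2*34553 = -69106)
J + (V + 5*(-7))*(-67) = -69106 + (84 + 5*(-7))*(-67) = -69106 + (84 - 35)*(-67) = -69106 + 49*(-67) = -69106 - 3283 = -72389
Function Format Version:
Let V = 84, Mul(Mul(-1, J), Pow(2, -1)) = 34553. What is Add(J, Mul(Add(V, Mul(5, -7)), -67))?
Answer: -72389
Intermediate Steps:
J = -69106 (J = Mul(-2, 34553) = -69106)
Add(J, Mul(Add(V, Mul(5, -7)), -67)) = Add(-69106, Mul(Add(84, Mul(5, -7)), -67)) = Add(-69106, Mul(Add(84, -35), -67)) = Add(-69106, Mul(49, -67)) = Add(-69106, -3283) = -72389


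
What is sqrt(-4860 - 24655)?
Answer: I*sqrt(29515) ≈ 171.8*I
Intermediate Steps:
sqrt(-4860 - 24655) = sqrt(-29515) = I*sqrt(29515)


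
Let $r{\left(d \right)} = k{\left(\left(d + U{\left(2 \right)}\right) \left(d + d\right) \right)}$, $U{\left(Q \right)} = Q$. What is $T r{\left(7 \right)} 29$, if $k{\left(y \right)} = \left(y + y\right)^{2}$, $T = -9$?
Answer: $-16574544$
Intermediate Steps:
$k{\left(y \right)} = 4 y^{2}$ ($k{\left(y \right)} = \left(2 y\right)^{2} = 4 y^{2}$)
$r{\left(d \right)} = 16 d^{2} \left(2 + d\right)^{2}$ ($r{\left(d \right)} = 4 \left(\left(d + 2\right) \left(d + d\right)\right)^{2} = 4 \left(\left(2 + d\right) 2 d\right)^{2} = 4 \left(2 d \left(2 + d\right)\right)^{2} = 4 \cdot 4 d^{2} \left(2 + d\right)^{2} = 16 d^{2} \left(2 + d\right)^{2}$)
$T r{\left(7 \right)} 29 = - 9 \cdot 16 \cdot 7^{2} \left(2 + 7\right)^{2} \cdot 29 = - 9 \cdot 16 \cdot 49 \cdot 9^{2} \cdot 29 = - 9 \cdot 16 \cdot 49 \cdot 81 \cdot 29 = \left(-9\right) 63504 \cdot 29 = \left(-571536\right) 29 = -16574544$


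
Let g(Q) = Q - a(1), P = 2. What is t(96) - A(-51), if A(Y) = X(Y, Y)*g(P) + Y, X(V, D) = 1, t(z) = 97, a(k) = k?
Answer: 147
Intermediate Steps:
g(Q) = -1 + Q (g(Q) = Q - 1*1 = Q - 1 = -1 + Q)
A(Y) = 1 + Y (A(Y) = 1*(-1 + 2) + Y = 1*1 + Y = 1 + Y)
t(96) - A(-51) = 97 - (1 - 51) = 97 - 1*(-50) = 97 + 50 = 147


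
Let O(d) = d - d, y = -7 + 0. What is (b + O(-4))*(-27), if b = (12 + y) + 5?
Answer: -270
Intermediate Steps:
y = -7
O(d) = 0
b = 10 (b = (12 - 7) + 5 = 5 + 5 = 10)
(b + O(-4))*(-27) = (10 + 0)*(-27) = 10*(-27) = -270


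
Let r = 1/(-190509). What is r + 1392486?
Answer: 265281115373/190509 ≈ 1.3925e+6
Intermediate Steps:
r = -1/190509 ≈ -5.2491e-6
r + 1392486 = -1/190509 + 1392486 = 265281115373/190509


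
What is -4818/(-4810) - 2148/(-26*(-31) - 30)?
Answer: -824139/466570 ≈ -1.7664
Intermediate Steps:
-4818/(-4810) - 2148/(-26*(-31) - 30) = -4818*(-1/4810) - 2148/(806 - 30) = 2409/2405 - 2148/776 = 2409/2405 - 2148*1/776 = 2409/2405 - 537/194 = -824139/466570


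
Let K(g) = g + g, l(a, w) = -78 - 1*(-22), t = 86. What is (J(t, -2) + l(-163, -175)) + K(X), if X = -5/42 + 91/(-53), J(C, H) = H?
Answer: -68641/1113 ≈ -61.672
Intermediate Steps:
l(a, w) = -56 (l(a, w) = -78 + 22 = -56)
X = -4087/2226 (X = -5*1/42 + 91*(-1/53) = -5/42 - 91/53 = -4087/2226 ≈ -1.8360)
K(g) = 2*g
(J(t, -2) + l(-163, -175)) + K(X) = (-2 - 56) + 2*(-4087/2226) = -58 - 4087/1113 = -68641/1113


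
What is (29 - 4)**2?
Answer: 625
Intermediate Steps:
(29 - 4)**2 = 25**2 = 625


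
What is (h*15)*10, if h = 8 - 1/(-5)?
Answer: 1230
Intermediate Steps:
h = 41/5 (h = 8 - 1*(-⅕) = 8 + ⅕ = 41/5 ≈ 8.2000)
(h*15)*10 = ((41/5)*15)*10 = 123*10 = 1230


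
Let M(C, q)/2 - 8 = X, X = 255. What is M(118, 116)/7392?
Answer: 263/3696 ≈ 0.071158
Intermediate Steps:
M(C, q) = 526 (M(C, q) = 16 + 2*255 = 16 + 510 = 526)
M(118, 116)/7392 = 526/7392 = 526*(1/7392) = 263/3696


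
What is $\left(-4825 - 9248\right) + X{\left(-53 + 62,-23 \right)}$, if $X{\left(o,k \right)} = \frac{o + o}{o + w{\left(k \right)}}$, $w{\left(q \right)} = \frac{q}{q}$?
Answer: $- \frac{70356}{5} \approx -14071.0$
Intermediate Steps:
$w{\left(q \right)} = 1$
$X{\left(o,k \right)} = \frac{2 o}{1 + o}$ ($X{\left(o,k \right)} = \frac{o + o}{o + 1} = \frac{2 o}{1 + o}$)
$\left(-4825 - 9248\right) + X{\left(-53 + 62,-23 \right)} = \left(-4825 - 9248\right) + \frac{2 \left(-53 + 62\right)}{1 + \left(-53 + 62\right)} = -14073 + 2 \cdot 9 \frac{1}{1 + 9} = -14073 + 2 \cdot 9 \cdot \frac{1}{10} = -14073 + \frac{9}{5} = - \frac{70356}{5}$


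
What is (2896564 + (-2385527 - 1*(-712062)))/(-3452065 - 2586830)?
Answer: -1223099/6038895 ≈ -0.20254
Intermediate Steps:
(2896564 + (-2385527 - 1*(-712062)))/(-3452065 - 2586830) = (2896564 + (-2385527 + 712062))/(-6038895) = (2896564 - 1673465)*(-1/6038895) = 1223099*(-1/6038895) = -1223099/6038895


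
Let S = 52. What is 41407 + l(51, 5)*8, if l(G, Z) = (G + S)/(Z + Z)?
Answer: 207447/5 ≈ 41489.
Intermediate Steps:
l(G, Z) = (52 + G)/(2*Z) (l(G, Z) = (G + 52)/(Z + Z) = (52 + G)/((2*Z)) = (52 + G)*(1/(2*Z)) = (52 + G)/(2*Z))
41407 + l(51, 5)*8 = 41407 + ((½)*(52 + 51)/5)*8 = 41407 + ((½)*(⅕)*103)*8 = 41407 + (103/10)*8 = 41407 + 412/5 = 207447/5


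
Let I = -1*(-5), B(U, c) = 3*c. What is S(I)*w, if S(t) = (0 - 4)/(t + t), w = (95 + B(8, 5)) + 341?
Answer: -902/5 ≈ -180.40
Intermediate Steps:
w = 451 (w = (95 + 3*5) + 341 = (95 + 15) + 341 = 110 + 341 = 451)
I = 5
S(t) = -2/t (S(t) = -4*1/(2*t) = -2/t)
S(I)*w = -2/5*451 = -2*⅕*451 = -⅖*451 = -902/5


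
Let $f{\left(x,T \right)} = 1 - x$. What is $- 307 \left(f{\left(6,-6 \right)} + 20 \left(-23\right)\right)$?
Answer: $142755$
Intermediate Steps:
$- 307 \left(f{\left(6,-6 \right)} + 20 \left(-23\right)\right) = - 307 \left(\left(1 - 6\right) + 20 \left(-23\right)\right) = - 307 \left(\left(1 - 6\right) - 460\right) = - 307 \left(-5 - 460\right) = \left(-307\right) \left(-465\right) = 142755$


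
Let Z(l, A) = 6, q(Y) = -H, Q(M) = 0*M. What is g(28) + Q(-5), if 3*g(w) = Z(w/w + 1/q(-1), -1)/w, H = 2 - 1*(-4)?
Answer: 1/14 ≈ 0.071429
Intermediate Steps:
Q(M) = 0
H = 6 (H = 2 + 4 = 6)
q(Y) = -6 (q(Y) = -1*6 = -6)
g(w) = 2/w (g(w) = (6/w)/3 = 2/w)
g(28) + Q(-5) = 2/28 + 0 = 2*(1/28) + 0 = 1/14 + 0 = 1/14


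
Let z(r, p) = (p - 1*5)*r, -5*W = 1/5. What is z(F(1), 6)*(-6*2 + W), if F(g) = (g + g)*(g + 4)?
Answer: -602/5 ≈ -120.40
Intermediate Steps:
W = -1/25 (W = -⅕/5 = -⅕*⅕ = -1/25 ≈ -0.040000)
F(g) = 2*g*(4 + g) (F(g) = (2*g)*(4 + g) = 2*g*(4 + g))
z(r, p) = r*(-5 + p) (z(r, p) = (p - 5)*r = (-5 + p)*r = r*(-5 + p))
z(F(1), 6)*(-6*2 + W) = ((2*1*(4 + 1))*(-5 + 6))*(-6*2 - 1/25) = ((2*1*5)*1)*(-12 - 1/25) = (10*1)*(-301/25) = 10*(-301/25) = -602/5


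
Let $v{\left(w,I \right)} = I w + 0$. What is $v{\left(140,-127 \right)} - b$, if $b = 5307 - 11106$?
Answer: $-11981$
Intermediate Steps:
$v{\left(w,I \right)} = I w$
$b = -5799$ ($b = 5307 - 11106 = -5799$)
$v{\left(140,-127 \right)} - b = \left(-127\right) 140 - -5799 = -17780 + 5799 = -11981$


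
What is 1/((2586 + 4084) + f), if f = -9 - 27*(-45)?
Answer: 1/7876 ≈ 0.00012697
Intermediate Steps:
f = 1206 (f = -9 + 1215 = 1206)
1/((2586 + 4084) + f) = 1/((2586 + 4084) + 1206) = 1/(6670 + 1206) = 1/7876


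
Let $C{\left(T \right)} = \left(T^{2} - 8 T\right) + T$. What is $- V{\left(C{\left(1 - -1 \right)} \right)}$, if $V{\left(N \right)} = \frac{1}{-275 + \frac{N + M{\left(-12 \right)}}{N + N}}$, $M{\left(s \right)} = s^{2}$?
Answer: $\frac{10}{2817} \approx 0.0035499$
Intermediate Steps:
$C{\left(T \right)} = T^{2} - 7 T$
$V{\left(N \right)} = \frac{1}{-275 + \frac{144 + N}{2 N}}$ ($V{\left(N \right)} = \frac{1}{-275 + \frac{N + \left(-12\right)^{2}}{N + N}} = \frac{1}{-275 + \frac{N + 144}{2 N}} = \frac{1}{-275 + \left(144 + N\right) \frac{1}{2 N}} = \frac{1}{-275 + \frac{144 + N}{2 N}}$)
$- V{\left(C{\left(1 - -1 \right)} \right)} = - \frac{\left(-2\right) \left(1 - -1\right) \left(-7 + \left(1 - -1\right)\right)}{-144 + 549 \left(1 - -1\right) \left(-7 + \left(1 - -1\right)\right)} = - \frac{\left(-2\right) \left(1 + 1\right) \left(-7 + \left(1 + 1\right)\right)}{-144 + 549 \left(1 + 1\right) \left(-7 + \left(1 + 1\right)\right)} = - \frac{\left(-2\right) 2 \left(-7 + 2\right)}{-144 + 549 \cdot 2 \left(-7 + 2\right)} = - \frac{\left(-2\right) 2 \left(-5\right)}{-144 + 549 \cdot 2 \left(-5\right)} = - \frac{\left(-2\right) \left(-10\right)}{-144 + 549 \left(-10\right)} = - \frac{\left(-2\right) \left(-10\right)}{-144 - 5490} = - \frac{\left(-2\right) \left(-10\right)}{-5634} = - \frac{\left(-2\right) \left(-10\right) \left(-1\right)}{5634} = \left(-1\right) \left(- \frac{10}{2817}\right) = \frac{10}{2817}$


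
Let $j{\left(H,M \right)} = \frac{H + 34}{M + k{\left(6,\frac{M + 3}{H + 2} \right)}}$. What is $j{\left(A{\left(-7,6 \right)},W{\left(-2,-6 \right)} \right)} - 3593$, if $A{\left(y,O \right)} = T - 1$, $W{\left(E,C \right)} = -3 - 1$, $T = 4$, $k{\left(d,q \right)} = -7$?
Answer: $- \frac{39560}{11} \approx -3596.4$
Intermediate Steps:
$W{\left(E,C \right)} = -4$
$A{\left(y,O \right)} = 3$ ($A{\left(y,O \right)} = 4 - 1 = 3$)
$j{\left(H,M \right)} = \frac{34 + H}{-7 + M}$ ($j{\left(H,M \right)} = \frac{H + 34}{M - 7} = \frac{34 + H}{-7 + M}$)
$j{\left(A{\left(-7,6 \right)},W{\left(-2,-6 \right)} \right)} - 3593 = \frac{34 + 3}{-7 - 4} - 3593 = \frac{1}{-11} \cdot 37 - 3593 = \left(- \frac{1}{11}\right) 37 - 3593 = - \frac{37}{11} - 3593 = - \frac{39560}{11}$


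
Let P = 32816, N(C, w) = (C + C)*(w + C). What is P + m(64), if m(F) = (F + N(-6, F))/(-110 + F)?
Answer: 755084/23 ≈ 32830.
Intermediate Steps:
N(C, w) = 2*C*(C + w) (N(C, w) = (2*C)*(C + w) = 2*C*(C + w))
m(F) = (72 - 11*F)/(-110 + F) (m(F) = (F + 2*(-6)*(-6 + F))/(-110 + F) = (F + (72 - 12*F))/(-110 + F) = (72 - 11*F)/(-110 + F))
P + m(64) = 32816 + (72 - 11*64)/(-110 + 64) = 32816 + (72 - 704)/(-46) = 32816 - 1/46*(-632) = 32816 + 316/23 = 755084/23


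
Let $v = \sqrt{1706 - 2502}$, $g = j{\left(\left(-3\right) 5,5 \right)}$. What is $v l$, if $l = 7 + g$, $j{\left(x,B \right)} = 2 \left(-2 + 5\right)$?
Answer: $26 i \sqrt{199} \approx 366.78 i$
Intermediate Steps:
$j{\left(x,B \right)} = 6$ ($j{\left(x,B \right)} = 2 \cdot 3 = 6$)
$g = 6$
$l = 13$ ($l = 7 + 6 = 13$)
$v = 2 i \sqrt{199}$ ($v = \sqrt{-796} = 2 i \sqrt{199} \approx 28.213 i$)
$v l = 2 i \sqrt{199} \cdot 13 = 26 i \sqrt{199}$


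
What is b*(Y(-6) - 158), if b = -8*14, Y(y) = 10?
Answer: 16576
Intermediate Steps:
b = -112
b*(Y(-6) - 158) = -112*(10 - 158) = -112*(-148) = 16576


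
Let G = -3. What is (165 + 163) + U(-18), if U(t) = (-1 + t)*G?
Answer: 385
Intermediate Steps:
U(t) = 3 - 3*t (U(t) = (-1 + t)*(-3) = 3 - 3*t)
(165 + 163) + U(-18) = (165 + 163) + (3 - 3*(-18)) = 328 + (3 + 54) = 328 + 57 = 385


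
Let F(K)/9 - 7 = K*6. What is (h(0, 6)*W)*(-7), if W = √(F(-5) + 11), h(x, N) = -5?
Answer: 490*I ≈ 490.0*I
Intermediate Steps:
F(K) = 63 + 54*K (F(K) = 63 + 9*(K*6) = 63 + 9*(6*K) = 63 + 54*K)
W = 14*I (W = √((63 + 54*(-5)) + 11) = √((63 - 270) + 11) = √(-207 + 11) = √(-196) = 14*I ≈ 14.0*I)
(h(0, 6)*W)*(-7) = -70*I*(-7) = 490*I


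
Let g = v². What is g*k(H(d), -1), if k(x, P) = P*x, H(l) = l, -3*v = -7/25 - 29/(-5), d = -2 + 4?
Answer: -4232/625 ≈ -6.7712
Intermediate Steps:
d = 2
v = -46/25 (v = -(-7/25 - 29/(-5))/3 = -(-7*1/25 - 29*(-⅕))/3 = -(-7/25 + 29/5)/3 = -⅓*138/25 = -46/25 ≈ -1.8400)
g = 2116/625 (g = (-46/25)² = 2116/625 ≈ 3.3856)
g*k(H(d), -1) = 2116*(-1*2)/625 = (2116/625)*(-2) = -4232/625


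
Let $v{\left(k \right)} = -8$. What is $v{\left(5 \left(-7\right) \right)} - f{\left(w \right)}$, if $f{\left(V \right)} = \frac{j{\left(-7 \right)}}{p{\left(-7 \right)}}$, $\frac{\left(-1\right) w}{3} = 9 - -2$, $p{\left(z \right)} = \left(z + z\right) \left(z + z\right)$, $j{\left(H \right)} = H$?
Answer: $- \frac{223}{28} \approx -7.9643$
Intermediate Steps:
$p{\left(z \right)} = 4 z^{2}$ ($p{\left(z \right)} = 2 z 2 z = 4 z^{2}$)
$w = -33$ ($w = - 3 \left(9 - -2\right) = - 3 \left(9 + 2\right) = \left(-3\right) 11 = -33$)
$f{\left(V \right)} = - \frac{1}{28}$ ($f{\left(V \right)} = - \frac{7}{4 \left(-7\right)^{2}} = - \frac{7}{4 \cdot 49} = - \frac{7}{196} = \left(-7\right) \frac{1}{196} = - \frac{1}{28}$)
$v{\left(5 \left(-7\right) \right)} - f{\left(w \right)} = -8 - - \frac{1}{28} = -8 + \frac{1}{28} = - \frac{223}{28}$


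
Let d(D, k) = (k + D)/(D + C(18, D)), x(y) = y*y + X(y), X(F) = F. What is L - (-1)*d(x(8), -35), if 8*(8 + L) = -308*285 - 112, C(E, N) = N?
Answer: -1583171/144 ≈ -10994.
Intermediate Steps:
x(y) = y + y**2 (x(y) = y*y + y = y**2 + y = y + y**2)
L = -21989/2 (L = -8 + (-308*285 - 112)/8 = -8 + (-87780 - 112)/8 = -8 + (1/8)*(-87892) = -8 - 21973/2 = -21989/2 ≈ -10995.)
d(D, k) = (D + k)/(2*D) (d(D, k) = (k + D)/(D + D) = (D + k)/((2*D)) = (D + k)*(1/(2*D)) = (D + k)/(2*D))
L - (-1)*d(x(8), -35) = -21989/2 - (-1)*(8*(1 + 8) - 35)/(2*((8*(1 + 8)))) = -21989/2 - (-1)*(8*9 - 35)/(2*((8*9))) = -21989/2 - (-1)*(1/2)*(72 - 35)/72 = -21989/2 - (-1)*(1/2)*(1/72)*37 = -21989/2 - (-1)*37/144 = -21989/2 - 1*(-37/144) = -21989/2 + 37/144 = -1583171/144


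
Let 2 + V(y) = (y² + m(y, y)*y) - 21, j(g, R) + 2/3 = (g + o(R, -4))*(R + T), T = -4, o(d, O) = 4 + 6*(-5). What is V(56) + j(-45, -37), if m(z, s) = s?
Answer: 27478/3 ≈ 9159.3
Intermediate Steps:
o(d, O) = -26 (o(d, O) = 4 - 30 = -26)
j(g, R) = -⅔ + (-26 + g)*(-4 + R) (j(g, R) = -⅔ + (g - 26)*(R - 4) = -⅔ + (-26 + g)*(-4 + R))
V(y) = -23 + 2*y² (V(y) = -2 + ((y² + y*y) - 21) = -2 + ((y² + y²) - 21) = -2 + (2*y² - 21) = -2 + (-21 + 2*y²) = -23 + 2*y²)
V(56) + j(-45, -37) = (-23 + 2*56²) + (310/3 - 26*(-37) - 4*(-45) - 37*(-45)) = (-23 + 2*3136) + (310/3 + 962 + 180 + 1665) = (-23 + 6272) + 8731/3 = 6249 + 8731/3 = 27478/3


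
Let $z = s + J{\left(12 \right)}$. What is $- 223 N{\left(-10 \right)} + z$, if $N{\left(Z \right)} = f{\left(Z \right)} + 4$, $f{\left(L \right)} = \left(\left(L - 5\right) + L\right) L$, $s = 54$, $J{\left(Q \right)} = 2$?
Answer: $-56586$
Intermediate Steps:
$f{\left(L \right)} = L \left(-5 + 2 L\right)$ ($f{\left(L \right)} = \left(\left(-5 + L\right) + L\right) L = \left(-5 + 2 L\right) L = L \left(-5 + 2 L\right)$)
$z = 56$ ($z = 54 + 2 = 56$)
$N{\left(Z \right)} = 4 + Z \left(-5 + 2 Z\right)$ ($N{\left(Z \right)} = Z \left(-5 + 2 Z\right) + 4 = 4 + Z \left(-5 + 2 Z\right)$)
$- 223 N{\left(-10 \right)} + z = - 223 \left(4 - 10 \left(-5 + 2 \left(-10\right)\right)\right) + 56 = - 223 \left(4 - 10 \left(-5 - 20\right)\right) + 56 = - 223 \left(4 - -250\right) + 56 = - 223 \left(4 + 250\right) + 56 = \left(-223\right) 254 + 56 = -56642 + 56 = -56586$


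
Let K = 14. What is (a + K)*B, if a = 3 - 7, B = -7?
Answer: -70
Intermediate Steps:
a = -4
(a + K)*B = (-4 + 14)*(-7) = 10*(-7) = -70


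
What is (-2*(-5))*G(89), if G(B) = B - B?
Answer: 0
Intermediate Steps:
G(B) = 0
(-2*(-5))*G(89) = -2*(-5)*0 = 10*0 = 0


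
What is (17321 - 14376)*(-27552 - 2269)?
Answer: -87822845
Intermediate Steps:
(17321 - 14376)*(-27552 - 2269) = 2945*(-29821) = -87822845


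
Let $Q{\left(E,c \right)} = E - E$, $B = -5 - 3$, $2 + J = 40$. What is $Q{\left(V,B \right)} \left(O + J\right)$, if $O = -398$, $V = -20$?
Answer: $0$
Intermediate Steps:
$J = 38$ ($J = -2 + 40 = 38$)
$B = -8$ ($B = -5 - 3 = -8$)
$Q{\left(E,c \right)} = 0$
$Q{\left(V,B \right)} \left(O + J\right) = 0 \left(-398 + 38\right) = 0 \left(-360\right) = 0$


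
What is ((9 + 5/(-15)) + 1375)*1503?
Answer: 2079651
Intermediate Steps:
((9 + 5/(-15)) + 1375)*1503 = ((9 - 1/15*5) + 1375)*1503 = ((9 - ⅓) + 1375)*1503 = (26/3 + 1375)*1503 = (4151/3)*1503 = 2079651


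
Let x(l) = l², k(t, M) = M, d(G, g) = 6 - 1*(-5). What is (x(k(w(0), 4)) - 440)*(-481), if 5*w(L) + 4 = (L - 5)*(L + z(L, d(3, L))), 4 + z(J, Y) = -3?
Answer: 203944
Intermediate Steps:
d(G, g) = 11 (d(G, g) = 6 + 5 = 11)
z(J, Y) = -7 (z(J, Y) = -4 - 3 = -7)
w(L) = -⅘ + (-7 + L)*(-5 + L)/5 (w(L) = -⅘ + ((L - 5)*(L - 7))/5 = -⅘ + ((-5 + L)*(-7 + L))/5 = -⅘ + ((-7 + L)*(-5 + L))/5 = -⅘ + (-7 + L)*(-5 + L)/5)
(x(k(w(0), 4)) - 440)*(-481) = (4² - 440)*(-481) = (16 - 440)*(-481) = -424*(-481) = 203944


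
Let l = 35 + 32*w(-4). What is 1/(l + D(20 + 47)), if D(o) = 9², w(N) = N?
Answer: -1/12 ≈ -0.083333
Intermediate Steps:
D(o) = 81
l = -93 (l = 35 + 32*(-4) = 35 - 128 = -93)
1/(l + D(20 + 47)) = 1/(-93 + 81) = 1/(-12) = -1/12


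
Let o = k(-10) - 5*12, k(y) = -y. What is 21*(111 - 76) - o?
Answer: 785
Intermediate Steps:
o = -50 (o = -1*(-10) - 5*12 = 10 - 60 = -50)
21*(111 - 76) - o = 21*(111 - 76) - 1*(-50) = 21*35 + 50 = 735 + 50 = 785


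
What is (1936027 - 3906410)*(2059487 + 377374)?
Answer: -4801549487763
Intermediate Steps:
(1936027 - 3906410)*(2059487 + 377374) = -1970383*2436861 = -4801549487763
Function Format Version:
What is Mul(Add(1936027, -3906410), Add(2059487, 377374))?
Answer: -4801549487763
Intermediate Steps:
Mul(Add(1936027, -3906410), Add(2059487, 377374)) = Mul(-1970383, 2436861) = -4801549487763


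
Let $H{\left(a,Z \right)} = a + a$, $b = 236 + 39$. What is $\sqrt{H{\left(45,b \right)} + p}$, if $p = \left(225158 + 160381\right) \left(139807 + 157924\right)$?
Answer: $\sqrt{114786912099} \approx 3.388 \cdot 10^{5}$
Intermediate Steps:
$b = 275$
$H{\left(a,Z \right)} = 2 a$
$p = 114786912009$ ($p = 385539 \cdot 297731 = 114786912009$)
$\sqrt{H{\left(45,b \right)} + p} = \sqrt{2 \cdot 45 + 114786912009} = \sqrt{90 + 114786912009} = \sqrt{114786912099}$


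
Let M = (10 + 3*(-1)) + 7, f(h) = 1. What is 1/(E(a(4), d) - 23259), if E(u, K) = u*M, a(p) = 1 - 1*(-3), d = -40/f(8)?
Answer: -1/23203 ≈ -4.3098e-5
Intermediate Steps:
M = 14 (M = (10 - 3) + 7 = 7 + 7 = 14)
d = -40 (d = -40/1 = -40*1 = -40)
a(p) = 4 (a(p) = 1 + 3 = 4)
E(u, K) = 14*u (E(u, K) = u*14 = 14*u)
1/(E(a(4), d) - 23259) = 1/(14*4 - 23259) = 1/(56 - 23259) = 1/(-23203) = -1/23203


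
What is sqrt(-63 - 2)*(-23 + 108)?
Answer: 85*I*sqrt(65) ≈ 685.29*I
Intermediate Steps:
sqrt(-63 - 2)*(-23 + 108) = sqrt(-65)*85 = (I*sqrt(65))*85 = 85*I*sqrt(65)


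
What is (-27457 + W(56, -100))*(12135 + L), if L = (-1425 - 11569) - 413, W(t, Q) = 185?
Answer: 34689984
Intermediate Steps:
L = -13407 (L = -12994 - 413 = -13407)
(-27457 + W(56, -100))*(12135 + L) = (-27457 + 185)*(12135 - 13407) = -27272*(-1272) = 34689984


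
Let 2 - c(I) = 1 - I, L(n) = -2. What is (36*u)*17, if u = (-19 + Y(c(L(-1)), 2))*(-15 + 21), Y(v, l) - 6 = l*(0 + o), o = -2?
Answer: -62424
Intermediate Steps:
c(I) = 1 + I (c(I) = 2 - (1 - I) = 2 + (-1 + I) = 1 + I)
Y(v, l) = 6 - 2*l (Y(v, l) = 6 + l*(0 - 2) = 6 + l*(-2) = 6 - 2*l)
u = -102 (u = (-19 + (6 - 2*2))*(-15 + 21) = (-19 + (6 - 4))*6 = (-19 + 2)*6 = -17*6 = -102)
(36*u)*17 = (36*(-102))*17 = -3672*17 = -62424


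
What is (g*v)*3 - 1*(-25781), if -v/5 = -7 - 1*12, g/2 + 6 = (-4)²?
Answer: 31481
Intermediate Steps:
g = 20 (g = -12 + 2*(-4)² = -12 + 2*16 = -12 + 32 = 20)
v = 95 (v = -5*(-7 - 1*12) = -5*(-7 - 12) = -5*(-19) = 95)
(g*v)*3 - 1*(-25781) = (20*95)*3 - 1*(-25781) = 1900*3 + 25781 = 5700 + 25781 = 31481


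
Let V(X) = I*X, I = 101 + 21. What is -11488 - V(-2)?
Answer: -11244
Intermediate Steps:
I = 122
V(X) = 122*X
-11488 - V(-2) = -11488 - 122*(-2) = -11488 - 1*(-244) = -11488 + 244 = -11244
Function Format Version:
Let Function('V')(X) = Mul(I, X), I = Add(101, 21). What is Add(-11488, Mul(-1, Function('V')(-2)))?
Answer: -11244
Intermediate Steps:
I = 122
Function('V')(X) = Mul(122, X)
Add(-11488, Mul(-1, Function('V')(-2))) = Add(-11488, Mul(-1, Mul(122, -2))) = Add(-11488, Mul(-1, -244)) = Add(-11488, 244) = -11244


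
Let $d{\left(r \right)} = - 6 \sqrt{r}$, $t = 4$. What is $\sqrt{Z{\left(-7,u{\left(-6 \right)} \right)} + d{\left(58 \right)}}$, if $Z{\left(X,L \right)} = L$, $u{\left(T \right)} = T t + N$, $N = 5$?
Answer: $\sqrt{-19 - 6 \sqrt{58}} \approx 8.0433 i$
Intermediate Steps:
$u{\left(T \right)} = 5 + 4 T$ ($u{\left(T \right)} = T 4 + 5 = 4 T + 5 = 5 + 4 T$)
$\sqrt{Z{\left(-7,u{\left(-6 \right)} \right)} + d{\left(58 \right)}} = \sqrt{\left(5 + 4 \left(-6\right)\right) - 6 \sqrt{58}} = \sqrt{\left(5 - 24\right) - 6 \sqrt{58}} = \sqrt{-19 - 6 \sqrt{58}}$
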